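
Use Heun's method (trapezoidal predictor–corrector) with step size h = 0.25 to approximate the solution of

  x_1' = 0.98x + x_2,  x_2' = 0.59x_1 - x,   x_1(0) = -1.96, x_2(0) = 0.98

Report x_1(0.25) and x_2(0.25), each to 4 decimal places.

-1.7205, 0.6777

Heun on (x_1,x_2): k1 = f(x_n, state_n); k2 = f(x_n + h, state_n + h·k1); state_{n+1} = state_n + (h/2)·(k1 + k2).
0.000000: (-1.960000, 0.980000)
  k1 = (0.980000, -1.156400)
  predictor → (-1.715000, 0.690900)
  k2 = (0.935900, -1.261850)
  → (-1.720512, 0.677719)
(x_1(0.25), x_2(0.25)) ≈ (-1.7205, 0.6777)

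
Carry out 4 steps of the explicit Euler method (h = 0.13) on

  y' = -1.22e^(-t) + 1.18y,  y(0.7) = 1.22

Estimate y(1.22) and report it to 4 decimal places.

1.8229

Euler: y_{n+1} = y_n + h·f(t_n, y_n).
t=0.700000, y=1.220000: f=0.833766 → y ← 1.220000 + 0.13·0.833766 = 1.328390
t=0.830000, y=1.328390: f=1.035520 → y ← 1.328390 + 0.13·1.035520 = 1.463007
t=0.960000, y=1.463007: f=1.259219 → y ← 1.463007 + 0.13·1.259219 = 1.626706
t=1.090000, y=1.626706: f=1.509328 → y ← 1.626706 + 0.13·1.509328 = 1.822918
y(1.22) ≈ 1.8229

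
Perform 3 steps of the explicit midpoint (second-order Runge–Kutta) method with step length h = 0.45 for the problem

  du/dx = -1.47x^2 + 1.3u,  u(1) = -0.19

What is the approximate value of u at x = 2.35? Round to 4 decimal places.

-12.3462

Midpoint: k1 = f(x_n, u_n); k2 = f(x_n + h/2, u_n + (h/2)·k1); u_{n+1} = u_n + h·k2.
x=1.000000, u=-0.190000:
  k1 = f(1.000000, -0.190000) = -1.717000
  k2 = f(1.225000, -0.576325) = -2.955141
  u ← -0.190000 + 0.45·(-2.955141) = -1.519814
x=1.450000, u=-1.519814:
  k1 = f(1.450000, -1.519814) = -5.066433
  k2 = f(1.675000, -2.659761) = -7.581958
  u ← -1.519814 + 0.45·(-7.581958) = -4.931695
x=1.900000, u=-4.931695:
  k1 = f(1.900000, -4.931695) = -11.717903
  k2 = f(2.125000, -7.568223) = -16.476658
  u ← -4.931695 + 0.45·(-16.476658) = -12.346191
u(2.35) ≈ -12.3462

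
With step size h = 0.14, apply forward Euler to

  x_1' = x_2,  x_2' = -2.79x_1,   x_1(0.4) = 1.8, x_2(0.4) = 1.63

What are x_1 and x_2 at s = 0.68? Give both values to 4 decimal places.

Euler on (x_1,x_2): x_1_{n+1} = x_1_n + h·x_1', x_2_{n+1} = x_2_n + h·x_2'.
0.400000: (1.800000, 1.630000); f=(1.630000, -5.022000) → (2.028200, 0.926920)
0.540000: (2.028200, 0.926920); f=(0.926920, -5.658678) → (2.157969, 0.134705)
(x_1(0.68), x_2(0.68)) ≈ (2.1580, 0.1347)

2.1580, 0.1347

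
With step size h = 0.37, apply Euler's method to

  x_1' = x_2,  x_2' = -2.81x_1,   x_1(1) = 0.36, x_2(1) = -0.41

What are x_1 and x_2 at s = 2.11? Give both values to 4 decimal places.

-0.4522, -0.9157

Euler on (x_1,x_2): x_1_{n+1} = x_1_n + h·x_1', x_2_{n+1} = x_2_n + h·x_2'.
1.000000: (0.360000, -0.410000); f=(-0.410000, -1.011600) → (0.208300, -0.784292)
1.370000: (0.208300, -0.784292); f=(-0.784292, -0.585323) → (-0.081888, -1.000862)
1.740000: (-0.081888, -1.000862); f=(-1.000862, 0.230105) → (-0.452207, -0.915723)
(x_1(2.11), x_2(2.11)) ≈ (-0.4522, -0.9157)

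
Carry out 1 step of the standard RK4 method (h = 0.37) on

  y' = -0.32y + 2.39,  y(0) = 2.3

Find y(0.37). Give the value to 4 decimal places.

2.8771

RK4: k1 = f(t_n, y_n); k2 = f(t_n + h/2, y_n + (h/2)·k1); k3 = f(t_n + h/2, y_n + (h/2)·k2); k4 = f(t_n + h, y_n + h·k3); y_{n+1} = y_n + (h/6)·(k1 + 2k2 + 2k3 + k4).
t=0.000000, y=2.300000:
  k1 = f(0.000000, 2.300000) = 1.654000
  k2 = f(0.185000, 2.605990) = 1.556083
  k3 = f(0.185000, 2.587875) = 1.561880
  k4 = f(0.370000, 2.877896) = 1.469073
  y ← 2.300000 + (0.37/6)·(k1 + 2k2 + 2k3 + k4) = 2.877138
y(0.37) ≈ 2.8771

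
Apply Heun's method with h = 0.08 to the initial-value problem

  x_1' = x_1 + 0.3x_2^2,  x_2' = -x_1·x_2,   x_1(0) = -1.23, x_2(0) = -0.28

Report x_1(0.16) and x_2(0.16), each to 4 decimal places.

-1.4382, -0.3463

Heun on (x_1,x_2): k1 = f(t_n, state_n); k2 = f(t_n + h, state_n + h·k1); state_{n+1} = state_n + (h/2)·(k1 + k2).
0.000000: (-1.230000, -0.280000)
  k1 = (-1.206480, -0.344400)
  predictor → (-1.326518, -0.307552)
  k2 = (-1.298142, -0.407973)
  → (-1.330185, -0.310095)
0.080000: (-1.330185, -0.310095)
  k1 = (-1.301337, -0.412484)
  predictor → (-1.434292, -0.343094)
  k2 = (-1.398978, -0.492096)
  → (-1.438197, -0.346278)
(x_1(0.16), x_2(0.16)) ≈ (-1.4382, -0.3463)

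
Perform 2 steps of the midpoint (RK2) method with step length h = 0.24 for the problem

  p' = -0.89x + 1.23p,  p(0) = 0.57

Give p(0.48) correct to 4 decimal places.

Midpoint: k1 = f(x_n, p_n); k2 = f(x_n + h/2, p_n + (h/2)·k1); p_{n+1} = p_n + h·k2.
x=0.000000, p=0.570000:
  k1 = f(0.000000, 0.570000) = 0.701100
  k2 = f(0.120000, 0.654132) = 0.697782
  p ← 0.570000 + 0.24·0.697782 = 0.737468
x=0.240000, p=0.737468:
  k1 = f(0.240000, 0.737468) = 0.693485
  k2 = f(0.360000, 0.820686) = 0.689044
  p ← 0.737468 + 0.24·0.689044 = 0.902838
p(0.48) ≈ 0.9028

0.9028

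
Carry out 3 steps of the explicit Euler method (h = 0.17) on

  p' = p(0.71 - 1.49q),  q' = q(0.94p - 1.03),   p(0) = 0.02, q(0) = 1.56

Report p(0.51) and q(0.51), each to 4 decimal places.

Euler on (p,q): p_{n+1} = p_n + h·p', q_{n+1} = q_n + h·q'.
0.000000: (0.020000, 1.560000); f=(-0.032288, -1.577472) → (0.014511, 1.291830)
0.170000: (0.014511, 1.291830); f=(-0.017628, -1.312964) → (0.011514, 1.068626)
0.340000: (0.011514, 1.068626); f=(-0.010158, -1.089119) → (0.009787, 0.883476)
(p(0.51), q(0.51)) ≈ (0.0098, 0.8835)

0.0098, 0.8835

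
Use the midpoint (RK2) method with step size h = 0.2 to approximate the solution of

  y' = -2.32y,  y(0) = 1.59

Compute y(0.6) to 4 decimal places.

Midpoint: k1 = f(x_n, y_n); k2 = f(x_n + h/2, y_n + (h/2)·k1); y_{n+1} = y_n + h·k2.
x=0.000000, y=1.590000:
  k1 = f(0.000000, 1.590000) = -3.688800
  k2 = f(0.100000, 1.221120) = -2.832998
  y ← 1.590000 + 0.2·(-2.832998) = 1.023400
x=0.200000, y=1.023400:
  k1 = f(0.200000, 1.023400) = -2.374289
  k2 = f(0.300000, 0.785971) = -1.823454
  y ← 1.023400 + 0.2·(-1.823454) = 0.658710
x=0.400000, y=0.658710:
  k1 = f(0.400000, 0.658710) = -1.528206
  k2 = f(0.500000, 0.505889) = -1.173662
  y ← 0.658710 + 0.2·(-1.173662) = 0.423977
y(0.6) ≈ 0.4240

0.4240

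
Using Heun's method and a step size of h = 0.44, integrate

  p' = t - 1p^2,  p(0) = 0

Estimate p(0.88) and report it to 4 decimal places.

Heun: k1 = f(t_n, p_n); k2 = f(t_n + h, p_n + h·k1); p_{n+1} = p_n + (h/2)·(k1 + k2).
t=0.000000, p=0.000000:
  k1 = f(0.000000, 0.000000) = 0.000000
  k2 = f(0.440000, 0.000000) = 0.440000
  p ← 0.000000 + (0.44/2)·(0.000000 + 0.440000) = 0.096800
t=0.440000, p=0.096800:
  k1 = f(0.440000, 0.096800) = 0.430630
  k2 = f(0.880000, 0.286277) = 0.798045
  p ← 0.096800 + (0.44/2)·(0.430630 + 0.798045) = 0.367109
p(0.88) ≈ 0.3671

0.3671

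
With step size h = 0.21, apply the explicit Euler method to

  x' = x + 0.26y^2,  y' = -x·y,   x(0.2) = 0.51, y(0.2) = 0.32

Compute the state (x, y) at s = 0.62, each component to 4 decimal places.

0.7579, 0.2484

Euler on (x,y): x_{n+1} = x_n + h·x', y_{n+1} = y_n + h·y'.
0.200000: (0.510000, 0.320000); f=(0.536624, -0.163200) → (0.622691, 0.285728)
0.410000: (0.622691, 0.285728); f=(0.643918, -0.177920) → (0.757914, 0.248365)
(x(0.62), y(0.62)) ≈ (0.7579, 0.2484)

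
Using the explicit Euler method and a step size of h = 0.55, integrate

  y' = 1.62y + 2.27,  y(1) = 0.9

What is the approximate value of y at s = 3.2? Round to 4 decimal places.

28.0245

Euler: y_{n+1} = y_n + h·f(s_n, y_n).
s=1.000000, y=0.900000: f=3.728000 → y ← 0.900000 + 0.55·3.728000 = 2.950400
s=1.550000, y=2.950400: f=7.049648 → y ← 2.950400 + 0.55·7.049648 = 6.827706
s=2.100000, y=6.827706: f=13.330884 → y ← 6.827706 + 0.55·13.330884 = 14.159693
s=2.650000, y=14.159693: f=25.208702 → y ← 14.159693 + 0.55·25.208702 = 28.024479
y(3.2) ≈ 28.0245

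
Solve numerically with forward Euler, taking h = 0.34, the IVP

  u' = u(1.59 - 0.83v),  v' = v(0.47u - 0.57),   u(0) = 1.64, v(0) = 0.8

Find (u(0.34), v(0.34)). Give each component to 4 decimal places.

2.1563, 0.8546

Euler on (u,v): u_{n+1} = u_n + h·u', v_{n+1} = v_n + h·v'.
0.000000: (1.640000, 0.800000); f=(1.518640, 0.160640) → (2.156338, 0.854618)
(u(0.34), v(0.34)) ≈ (2.1563, 0.8546)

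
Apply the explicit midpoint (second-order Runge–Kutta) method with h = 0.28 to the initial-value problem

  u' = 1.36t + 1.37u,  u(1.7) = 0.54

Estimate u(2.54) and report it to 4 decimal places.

Midpoint: k1 = f(t_n, u_n); k2 = f(t_n + h/2, u_n + (h/2)·k1); u_{n+1} = u_n + h·k2.
t=1.700000, u=0.540000:
  k1 = f(1.700000, 0.540000) = 3.051800
  k2 = f(1.840000, 0.967252) = 3.827535
  u ← 0.540000 + 0.28·3.827535 = 1.611710
t=1.980000, u=1.611710:
  k1 = f(1.980000, 1.611710) = 4.900843
  k2 = f(2.120000, 2.297828) = 6.031224
  u ← 1.611710 + 0.28·6.031224 = 3.300453
t=2.260000, u=3.300453:
  k1 = f(2.260000, 3.300453) = 7.595220
  k2 = f(2.400000, 4.363783) = 9.242383
  u ← 3.300453 + 0.28·9.242383 = 5.888320
u(2.54) ≈ 5.8883

5.8883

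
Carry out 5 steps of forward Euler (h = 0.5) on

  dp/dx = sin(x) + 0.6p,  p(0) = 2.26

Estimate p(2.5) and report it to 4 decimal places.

10.7319

Euler: p_{n+1} = p_n + h·f(x_n, p_n).
x=0.000000, p=2.260000: f=1.356000 → p ← 2.260000 + 0.5·1.356000 = 2.938000
x=0.500000, p=2.938000: f=2.242226 → p ← 2.938000 + 0.5·2.242226 = 4.059113
x=1.000000, p=4.059113: f=3.276939 → p ← 4.059113 + 0.5·3.276939 = 5.697582
x=1.500000, p=5.697582: f=4.416044 → p ← 5.697582 + 0.5·4.416044 = 7.905604
x=2.000000, p=7.905604: f=5.652660 → p ← 7.905604 + 0.5·5.652660 = 10.731934
p(2.5) ≈ 10.7319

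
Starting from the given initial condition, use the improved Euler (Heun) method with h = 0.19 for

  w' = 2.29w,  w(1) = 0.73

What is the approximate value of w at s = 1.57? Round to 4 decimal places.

2.6133

Heun: k1 = f(s_n, w_n); k2 = f(s_n + h, w_n + h·k1); w_{n+1} = w_n + (h/2)·(k1 + k2).
s=1.000000, w=0.730000:
  k1 = f(1.000000, 0.730000) = 1.671700
  k2 = f(1.190000, 1.047623) = 2.399057
  w ← 0.730000 + (0.19/2)·(1.671700 + 2.399057) = 1.116722
s=1.190000, w=1.116722:
  k1 = f(1.190000, 1.116722) = 2.557293
  k2 = f(1.380000, 1.602608) = 3.669971
  w ← 1.116722 + (0.19/2)·(2.557293 + 3.669971) = 1.708312
s=1.380000, w=1.708312:
  k1 = f(1.380000, 1.708312) = 3.912034
  k2 = f(1.570000, 2.451599) = 5.614161
  w ← 1.708312 + (0.19/2)·(3.912034 + 5.614161) = 2.613301
w(1.57) ≈ 2.6133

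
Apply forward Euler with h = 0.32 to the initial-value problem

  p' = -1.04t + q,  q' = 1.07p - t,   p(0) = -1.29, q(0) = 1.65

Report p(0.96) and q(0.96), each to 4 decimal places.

-0.4244, 0.4752

Euler on (p,q): p_{n+1} = p_n + h·p', q_{n+1} = q_n + h·q'.
0.000000: (-1.290000, 1.650000); f=(1.650000, -1.380300) → (-0.762000, 1.208304)
0.320000: (-0.762000, 1.208304); f=(0.875504, -1.135340) → (-0.481839, 0.844995)
0.640000: (-0.481839, 0.844995); f=(0.179395, -1.155567) → (-0.424432, 0.475214)
(p(0.96), q(0.96)) ≈ (-0.4244, 0.4752)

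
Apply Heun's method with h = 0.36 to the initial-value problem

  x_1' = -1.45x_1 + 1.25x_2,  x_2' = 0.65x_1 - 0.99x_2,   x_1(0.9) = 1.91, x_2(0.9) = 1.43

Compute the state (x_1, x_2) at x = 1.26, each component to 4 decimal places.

Heun on (x_1,x_2): k1 = f(x_n, state_n); k2 = f(x_n + h, state_n + h·k1); state_{n+1} = state_n + (h/2)·(k1 + k2).
0.900000: (1.910000, 1.430000)
  k1 = (-0.982000, -0.174200)
  predictor → (1.556480, 1.367288)
  k2 = (-0.547786, -0.341903)
  → (1.634639, 1.337101)
(x_1(1.26), x_2(1.26)) ≈ (1.6346, 1.3371)

1.6346, 1.3371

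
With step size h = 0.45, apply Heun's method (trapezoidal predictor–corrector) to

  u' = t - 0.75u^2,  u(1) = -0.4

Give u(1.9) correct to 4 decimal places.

Heun: k1 = f(t_n, u_n); k2 = f(t_n + h, u_n + h·k1); u_{n+1} = u_n + (h/2)·(k1 + k2).
t=1.000000, u=-0.400000:
  k1 = f(1.000000, -0.400000) = 0.880000
  k2 = f(1.450000, -0.004000) = 1.449988
  u ← -0.400000 + (0.45/2)·(0.880000 + 1.449988) = 0.124247
t=1.450000, u=0.124247:
  k1 = f(1.450000, 0.124247) = 1.438422
  k2 = f(1.900000, 0.771537) = 1.453548
  u ← 0.124247 + (0.45/2)·(1.438422 + 1.453548) = 0.774940
u(1.9) ≈ 0.7749

0.7749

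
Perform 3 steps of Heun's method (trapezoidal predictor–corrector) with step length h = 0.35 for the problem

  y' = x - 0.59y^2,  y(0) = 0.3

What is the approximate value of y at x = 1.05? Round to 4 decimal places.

0.7270

Heun: k1 = f(x_n, y_n); k2 = f(x_n + h, y_n + h·k1); y_{n+1} = y_n + (h/2)·(k1 + k2).
x=0.000000, y=0.300000:
  k1 = f(0.000000, 0.300000) = -0.053100
  k2 = f(0.350000, 0.281415) = 0.303275
  y ← 0.300000 + (0.35/2)·(-0.053100 + 0.303275) = 0.343781
x=0.350000, y=0.343781:
  k1 = f(0.350000, 0.343781) = 0.280271
  k2 = f(0.700000, 0.441875) = 0.584800
  y ← 0.343781 + (0.35/2)·(0.280271 + 0.584800) = 0.495168
x=0.700000, y=0.495168:
  k1 = f(0.700000, 0.495168) = 0.555337
  k2 = f(1.050000, 0.689536) = 0.769479
  y ← 0.495168 + (0.35/2)·(0.555337 + 0.769479) = 0.727011
y(1.05) ≈ 0.7270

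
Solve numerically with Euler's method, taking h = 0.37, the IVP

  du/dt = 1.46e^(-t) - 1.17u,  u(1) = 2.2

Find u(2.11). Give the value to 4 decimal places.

0.6378

Euler: u_{n+1} = u_n + h·f(t_n, u_n).
t=1.000000, u=2.200000: f=-2.036896 → u ← 2.200000 + 0.37·(-2.036896) = 1.446348
t=1.370000, u=1.446348: f=-1.321232 → u ← 1.446348 + 0.37·(-1.321232) = 0.957493
t=1.740000, u=0.957493: f=-0.864007 → u ← 0.957493 + 0.37·(-0.864007) = 0.637810
u(2.11) ≈ 0.6378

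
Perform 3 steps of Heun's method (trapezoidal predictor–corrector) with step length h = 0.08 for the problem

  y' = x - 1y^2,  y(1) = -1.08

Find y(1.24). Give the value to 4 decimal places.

-1.0984

Heun: k1 = f(x_n, y_n); k2 = f(x_n + h, y_n + h·k1); y_{n+1} = y_n + (h/2)·(k1 + k2).
x=1.000000, y=-1.080000:
  k1 = f(1.000000, -1.080000) = -0.166400
  k2 = f(1.080000, -1.093312) = -0.115331
  y ← -1.080000 + (0.08/2)·(-0.166400 + (-0.115331)) = -1.091269
x=1.080000, y=-1.091269:
  k1 = f(1.080000, -1.091269) = -0.110869
  k2 = f(1.160000, -1.100139) = -0.050305
  y ← -1.091269 + (0.08/2)·(-0.110869 + (-0.050305)) = -1.097716
x=1.160000, y=-1.097716:
  k1 = f(1.160000, -1.097716) = -0.044981
  k2 = f(1.240000, -1.101315) = 0.027106
  y ← -1.097716 + (0.08/2)·(-0.044981 + 0.027106) = -1.098431
y(1.24) ≈ -1.0984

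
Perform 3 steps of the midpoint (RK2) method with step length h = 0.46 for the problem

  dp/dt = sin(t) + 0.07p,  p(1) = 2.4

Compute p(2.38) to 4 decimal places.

3.9836

Midpoint: k1 = f(t_n, p_n); k2 = f(t_n + h/2, p_n + (h/2)·k1); p_{n+1} = p_n + h·k2.
t=1.000000, p=2.400000:
  k1 = f(1.000000, 2.400000) = 1.009471
  k2 = f(1.230000, 2.632178) = 1.126741
  p ← 2.400000 + 0.46·1.126741 = 2.918301
t=1.460000, p=2.918301:
  k1 = f(1.460000, 2.918301) = 1.198149
  k2 = f(1.690000, 3.193875) = 1.216475
  p ← 2.918301 + 0.46·1.216475 = 3.477879
t=1.920000, p=3.477879:
  k1 = f(1.920000, 3.477879) = 1.183097
  k2 = f(2.150000, 3.749992) = 1.099398
  p ← 3.477879 + 0.46·1.099398 = 3.983603
p(2.38) ≈ 3.9836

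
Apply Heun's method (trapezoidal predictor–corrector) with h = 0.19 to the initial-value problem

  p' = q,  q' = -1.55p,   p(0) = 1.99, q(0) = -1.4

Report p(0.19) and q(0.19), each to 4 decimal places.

Heun on (p,q): k1 = f(t_n, state_n); k2 = f(t_n + h, state_n + h·k1); state_{n+1} = state_n + (h/2)·(k1 + k2).
0.000000: (1.990000, -1.400000)
  k1 = (-1.400000, -3.084500)
  predictor → (1.724000, -1.986055)
  k2 = (-1.986055, -2.672200)
  → (1.668325, -1.946886)
(p(0.19), q(0.19)) ≈ (1.6683, -1.9469)

1.6683, -1.9469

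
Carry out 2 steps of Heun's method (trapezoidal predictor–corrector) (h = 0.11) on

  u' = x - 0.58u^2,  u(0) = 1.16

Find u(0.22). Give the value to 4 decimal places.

Heun: k1 = f(x_n, u_n); k2 = f(x_n + h, u_n + h·k1); u_{n+1} = u_n + (h/2)·(k1 + k2).
x=0.000000, u=1.160000:
  k1 = f(0.000000, 1.160000) = -0.780448
  k2 = f(0.110000, 1.074151) = -0.559204
  u ← 1.160000 + (0.11/2)·(-0.780448 + (-0.559204)) = 1.086319
x=0.110000, u=1.086319:
  k1 = f(0.110000, 1.086319) = -0.574452
  k2 = f(0.220000, 1.023129) = -0.387140
  u ← 1.086319 + (0.11/2)·(-0.574452 + (-0.387140)) = 1.033432
u(0.22) ≈ 1.0334

1.0334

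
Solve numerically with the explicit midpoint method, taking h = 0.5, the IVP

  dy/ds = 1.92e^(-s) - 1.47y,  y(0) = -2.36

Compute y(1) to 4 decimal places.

Midpoint: k1 = f(s_n, y_n); k2 = f(s_n + h/2, y_n + (h/2)·k1); y_{n+1} = y_n + h·k2.
s=0.000000, y=-2.360000:
  k1 = f(0.000000, -2.360000) = 5.389200
  k2 = f(0.250000, -1.012700) = 2.983967
  y ← -2.360000 + 0.5·2.983967 = -0.868017
s=0.500000, y=-0.868017:
  k1 = f(0.500000, -0.868017) = 2.440523
  k2 = f(0.750000, -0.257886) = 1.286036
  y ← -0.868017 + 0.5·1.286036 = -0.224999
y(1) ≈ -0.2250

-0.2250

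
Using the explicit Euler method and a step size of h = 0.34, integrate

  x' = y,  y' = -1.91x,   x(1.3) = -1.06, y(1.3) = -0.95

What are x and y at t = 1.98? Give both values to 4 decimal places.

-1.4720, 0.6365

Euler on (x,y): x_{n+1} = x_n + h·x', y_{n+1} = y_n + h·y'.
1.300000: (-1.060000, -0.950000); f=(-0.950000, 2.024600) → (-1.383000, -0.261636)
1.640000: (-1.383000, -0.261636); f=(-0.261636, 2.641530) → (-1.471956, 0.636484)
(x(1.98), y(1.98)) ≈ (-1.4720, 0.6365)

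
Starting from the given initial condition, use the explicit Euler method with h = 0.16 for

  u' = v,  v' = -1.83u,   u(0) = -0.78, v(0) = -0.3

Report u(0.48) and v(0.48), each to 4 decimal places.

-0.8121, 0.4166

Euler on (u,v): u_{n+1} = u_n + h·u', v_{n+1} = v_n + h·v'.
0.000000: (-0.780000, -0.300000); f=(-0.300000, 1.427400) → (-0.828000, -0.071616)
0.160000: (-0.828000, -0.071616); f=(-0.071616, 1.515240) → (-0.839459, 0.170822)
0.320000: (-0.839459, 0.170822); f=(0.170822, 1.536209) → (-0.812127, 0.416616)
(u(0.48), v(0.48)) ≈ (-0.8121, 0.4166)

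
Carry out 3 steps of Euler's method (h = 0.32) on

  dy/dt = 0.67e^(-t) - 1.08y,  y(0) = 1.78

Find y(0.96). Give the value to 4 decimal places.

Euler: y_{n+1} = y_n + h·f(t_n, y_n).
t=0.000000, y=1.780000: f=-1.252400 → y ← 1.780000 + 0.32·(-1.252400) = 1.379232
t=0.320000, y=1.379232: f=-1.003051 → y ← 1.379232 + 0.32·(-1.003051) = 1.058256
t=0.640000, y=1.058256: f=-0.789630 → y ← 1.058256 + 0.32·(-0.789630) = 0.805574
y(0.96) ≈ 0.8056

0.8056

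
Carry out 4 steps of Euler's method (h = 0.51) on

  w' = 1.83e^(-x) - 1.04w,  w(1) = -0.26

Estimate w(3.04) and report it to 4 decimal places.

0.2009

Euler: w_{n+1} = w_n + h·f(x_n, w_n).
x=1.000000, w=-0.260000: f=0.943619 → w ← -0.260000 + 0.51·0.943619 = 0.221246
x=1.510000, w=0.221246: f=0.174170 → w ← 0.221246 + 0.51·0.174170 = 0.310072
x=2.020000, w=0.310072: f=-0.079716 → w ← 0.310072 + 0.51·(-0.079716) = 0.269417
x=2.530000, w=0.269417: f=-0.134418 → w ← 0.269417 + 0.51·(-0.134418) = 0.200864
w(3.04) ≈ 0.2009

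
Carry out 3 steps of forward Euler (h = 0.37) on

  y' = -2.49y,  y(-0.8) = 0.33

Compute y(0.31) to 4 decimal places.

Euler: y_{n+1} = y_n + h·f(x_n, y_n).
x=-0.800000, y=0.330000: f=-0.821700 → y ← 0.330000 + 0.37·(-0.821700) = 0.025971
x=-0.430000, y=0.025971: f=-0.064668 → y ← 0.025971 + 0.37·(-0.064668) = 0.002044
x=-0.060000, y=0.002044: f=-0.005089 → y ← 0.002044 + 0.37·(-0.005089) = 0.000161
y(0.31) ≈ 0.0002

0.0002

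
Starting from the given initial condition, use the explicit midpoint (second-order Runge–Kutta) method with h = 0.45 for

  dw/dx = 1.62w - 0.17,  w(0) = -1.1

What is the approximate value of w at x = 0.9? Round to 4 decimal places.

-4.6894

Midpoint: k1 = f(x_n, w_n); k2 = f(x_n + h/2, w_n + (h/2)·k1); w_{n+1} = w_n + h·k2.
x=0.000000, w=-1.100000:
  k1 = f(0.000000, -1.100000) = -1.952000
  k2 = f(0.225000, -1.539200) = -2.663504
  w ← -1.100000 + 0.45·(-2.663504) = -2.298577
x=0.450000, w=-2.298577:
  k1 = f(0.450000, -2.298577) = -3.893694
  k2 = f(0.675000, -3.174658) = -5.312946
  w ← -2.298577 + 0.45·(-5.312946) = -4.689403
w(0.9) ≈ -4.6894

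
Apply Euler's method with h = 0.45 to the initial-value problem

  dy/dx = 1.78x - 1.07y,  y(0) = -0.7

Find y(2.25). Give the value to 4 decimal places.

Euler: y_{n+1} = y_n + h·f(x_n, y_n).
x=0.000000, y=-0.700000: f=0.749000 → y ← -0.700000 + 0.45·0.749000 = -0.362950
x=0.450000, y=-0.362950: f=1.189356 → y ← -0.362950 + 0.45·1.189356 = 0.172260
x=0.900000, y=0.172260: f=1.417681 → y ← 0.172260 + 0.45·1.417681 = 0.810217
x=1.350000, y=0.810217: f=1.536068 → y ← 0.810217 + 0.45·1.536068 = 1.501448
x=1.800000, y=1.501448: f=1.597451 → y ← 1.501448 + 0.45·1.597451 = 2.220301
y(2.25) ≈ 2.2203

2.2203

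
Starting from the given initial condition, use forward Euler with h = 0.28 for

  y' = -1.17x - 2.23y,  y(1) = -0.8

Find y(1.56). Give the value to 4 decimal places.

Euler: y_{n+1} = y_n + h·f(x_n, y_n).
x=1.000000, y=-0.800000: f=0.614000 → y ← -0.800000 + 0.28·0.614000 = -0.628080
x=1.280000, y=-0.628080: f=-0.096982 → y ← -0.628080 + 0.28·(-0.096982) = -0.655235
y(1.56) ≈ -0.6552

-0.6552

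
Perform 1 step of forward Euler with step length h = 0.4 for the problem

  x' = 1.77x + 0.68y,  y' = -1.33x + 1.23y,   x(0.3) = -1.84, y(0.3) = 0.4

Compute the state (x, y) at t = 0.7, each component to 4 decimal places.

Euler on (x,y): x_{n+1} = x_n + h·x', y_{n+1} = y_n + h·y'.
0.300000: (-1.840000, 0.400000); f=(-2.984800, 2.939200) → (-3.033920, 1.575680)
(x(0.7), y(0.7)) ≈ (-3.0339, 1.5757)

-3.0339, 1.5757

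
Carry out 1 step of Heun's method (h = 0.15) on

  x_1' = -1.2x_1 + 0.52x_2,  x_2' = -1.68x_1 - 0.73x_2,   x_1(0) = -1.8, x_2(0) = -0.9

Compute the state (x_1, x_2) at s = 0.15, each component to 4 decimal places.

-1.5475, -0.4101

Heun on (x_1,x_2): k1 = f(s_n, state_n); k2 = f(s_n + h, state_n + h·k1); state_{n+1} = state_n + (h/2)·(k1 + k2).
0.000000: (-1.800000, -0.900000)
  k1 = (1.692000, 3.681000)
  predictor → (-1.546200, -0.347850)
  k2 = (1.674558, 2.851546)
  → (-1.547508, -0.410059)
(x_1(0.15), x_2(0.15)) ≈ (-1.5475, -0.4101)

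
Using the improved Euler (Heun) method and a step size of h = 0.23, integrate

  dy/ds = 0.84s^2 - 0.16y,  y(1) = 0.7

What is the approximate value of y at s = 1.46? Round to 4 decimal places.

Heun: k1 = f(s_n, y_n); k2 = f(s_n + h, y_n + h·k1); y_{n+1} = y_n + (h/2)·(k1 + k2).
s=1.000000, y=0.700000:
  k1 = f(1.000000, 0.700000) = 0.728000
  k2 = f(1.230000, 0.867440) = 1.132046
  y ← 0.700000 + (0.23/2)·(0.728000 + 1.132046) = 0.913905
s=1.230000, y=0.913905:
  k1 = f(1.230000, 0.913905) = 1.124611
  k2 = f(1.460000, 1.172566) = 1.602933
  y ← 0.913905 + (0.23/2)·(1.124611 + 1.602933) = 1.227573
y(1.46) ≈ 1.2276

1.2276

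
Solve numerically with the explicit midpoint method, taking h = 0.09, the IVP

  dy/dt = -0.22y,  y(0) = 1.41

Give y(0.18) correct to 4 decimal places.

Midpoint: k1 = f(t_n, y_n); k2 = f(t_n + h/2, y_n + (h/2)·k1); y_{n+1} = y_n + h·k2.
t=0.000000, y=1.410000:
  k1 = f(0.000000, 1.410000) = -0.310200
  k2 = f(0.045000, 1.396041) = -0.307129
  y ← 1.410000 + 0.09·(-0.307129) = 1.382358
t=0.090000, y=1.382358:
  k1 = f(0.090000, 1.382358) = -0.304119
  k2 = f(0.135000, 1.368673) = -0.301108
  y ← 1.382358 + 0.09·(-0.301108) = 1.355259
y(0.18) ≈ 1.3553

1.3553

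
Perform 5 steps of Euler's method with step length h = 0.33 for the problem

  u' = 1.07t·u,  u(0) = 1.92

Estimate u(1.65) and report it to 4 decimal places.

Euler: u_{n+1} = u_n + h·f(t_n, u_n).
t=0.000000, u=1.920000: f=0.000000 → u ← 1.920000 + 0.33·0.000000 = 1.920000
t=0.330000, u=1.920000: f=0.677952 → u ← 1.920000 + 0.33·0.677952 = 2.143724
t=0.660000, u=2.143724: f=1.513898 → u ← 2.143724 + 0.33·1.513898 = 2.643311
t=0.990000, u=2.643311: f=2.800059 → u ← 2.643311 + 0.33·2.800059 = 3.567330
t=1.320000, u=3.567330: f=5.038497 → u ← 3.567330 + 0.33·5.038497 = 5.230034
u(1.65) ≈ 5.2300

5.2300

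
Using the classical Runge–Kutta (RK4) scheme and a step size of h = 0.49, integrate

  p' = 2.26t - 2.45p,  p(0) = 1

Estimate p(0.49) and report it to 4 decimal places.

0.5136

RK4: k1 = f(t_n, p_n); k2 = f(t_n + h/2, p_n + (h/2)·k1); k3 = f(t_n + h/2, p_n + (h/2)·k2); k4 = f(t_n + h, p_n + h·k3); p_{n+1} = p_n + (h/6)·(k1 + 2k2 + 2k3 + k4).
t=0.000000, p=1.000000:
  k1 = f(0.000000, 1.000000) = -2.450000
  k2 = f(0.245000, 0.399750) = -0.425687
  k3 = f(0.245000, 0.895707) = -1.640781
  k4 = f(0.490000, 0.196017) = 0.627158
  p ← 1.000000 + (0.49/6)·(k1 + 2k2 + 2k3 + k4) = 0.513611
p(0.49) ≈ 0.5136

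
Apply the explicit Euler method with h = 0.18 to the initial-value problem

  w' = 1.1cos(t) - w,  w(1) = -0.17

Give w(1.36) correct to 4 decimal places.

0.0488

Euler: w_{n+1} = w_n + h·f(t_n, w_n).
t=1.000000, w=-0.170000: f=0.764333 → w ← -0.170000 + 0.18·0.764333 = -0.032420
t=1.180000, w=-0.032420: f=0.451437 → w ← -0.032420 + 0.18·0.451437 = 0.048839
w(1.36) ≈ 0.0488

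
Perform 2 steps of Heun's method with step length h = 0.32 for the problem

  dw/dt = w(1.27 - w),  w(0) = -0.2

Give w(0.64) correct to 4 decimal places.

Heun: k1 = f(t_n, w_n); k2 = f(t_n + h, w_n + h·k1); w_{n+1} = w_n + (h/2)·(k1 + k2).
t=0.000000, w=-0.200000:
  k1 = f(0.000000, -0.200000) = -0.294000
  k2 = f(0.320000, -0.294080) = -0.459965
  w ← -0.200000 + (0.32/2)·(-0.294000 + (-0.459965)) = -0.320634
t=0.320000, w=-0.320634:
  k1 = f(0.320000, -0.320634) = -0.510012
  k2 = f(0.640000, -0.483838) = -0.848574
  w ← -0.320634 + (0.32/2)·(-0.510012 + (-0.848574)) = -0.538008
w(0.64) ≈ -0.5380

-0.5380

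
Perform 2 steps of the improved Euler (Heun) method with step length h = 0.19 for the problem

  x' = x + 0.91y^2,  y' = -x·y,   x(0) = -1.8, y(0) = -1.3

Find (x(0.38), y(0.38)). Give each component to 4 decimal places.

-1.2433, -2.4749

Heun on (x,y): k1 = f(t_n, state_n); k2 = f(t_n + h, state_n + h·k1); state_{n+1} = state_n + (h/2)·(k1 + k2).
0.000000: (-1.800000, -1.300000)
  k1 = (-0.262100, -2.340000)
  predictor → (-1.849799, -1.744600)
  k2 = (0.919904, -3.227159)
  → (-1.737509, -1.828880)
0.190000: (-1.737509, -1.828880)
  k1 = (1.306262, -3.177695)
  predictor → (-1.489319, -2.432642)
  k2 = (3.895832, -3.622980)
  → (-1.243310, -2.474944)
(x(0.38), y(0.38)) ≈ (-1.2433, -2.4749)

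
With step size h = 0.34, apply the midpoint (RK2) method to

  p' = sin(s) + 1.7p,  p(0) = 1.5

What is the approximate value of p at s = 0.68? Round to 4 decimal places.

Midpoint: k1 = f(s_n, p_n); k2 = f(s_n + h/2, p_n + (h/2)·k1); p_{n+1} = p_n + h·k2.
s=0.000000, p=1.500000:
  k1 = f(0.000000, 1.500000) = 2.550000
  k2 = f(0.170000, 1.933500) = 3.456132
  p ← 1.500000 + 0.34·3.456132 = 2.675085
s=0.340000, p=2.675085:
  k1 = f(0.340000, 2.675085) = 4.881132
  k2 = f(0.510000, 3.504877) = 6.446469
  p ← 2.675085 + 0.34·6.446469 = 4.866884
p(0.68) ≈ 4.8669

4.8669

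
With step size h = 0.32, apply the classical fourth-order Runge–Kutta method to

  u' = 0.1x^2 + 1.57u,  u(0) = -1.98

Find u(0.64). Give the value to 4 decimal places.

-5.3947

RK4: k1 = f(x_n, u_n); k2 = f(x_n + h/2, u_n + (h/2)·k1); k3 = f(x_n + h/2, u_n + (h/2)·k2); k4 = f(x_n + h, u_n + h·k3); u_{n+1} = u_n + (h/6)·(k1 + 2k2 + 2k3 + k4).
x=0.000000, u=-1.980000:
  k1 = f(0.000000, -1.980000) = -3.108600
  k2 = f(0.160000, -2.477376) = -3.886920
  k3 = f(0.160000, -2.601907) = -4.082434
  k4 = f(0.320000, -3.286379) = -5.149375
  u ← -1.980000 + (0.32/6)·(k1 + 2k2 + 2k3 + k4) = -3.270490
x=0.320000, u=-3.270490:
  k1 = f(0.320000, -3.270490) = -5.124429
  k2 = f(0.480000, -4.090398) = -6.398886
  k3 = f(0.480000, -4.294312) = -6.719029
  k4 = f(0.640000, -5.420579) = -8.469349
  u ← -3.270490 + (0.32/6)·(k1 + 2k2 + 2k3 + k4) = -5.394736
u(0.64) ≈ -5.3947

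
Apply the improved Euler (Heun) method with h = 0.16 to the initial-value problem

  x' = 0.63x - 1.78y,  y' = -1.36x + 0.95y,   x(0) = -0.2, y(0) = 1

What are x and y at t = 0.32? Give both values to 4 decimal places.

Heun on (x,y): k1 = f(t_n, state_n); k2 = f(t_n + h, state_n + h·k1); state_{n+1} = state_n + (h/2)·(k1 + k2).
0.000000: (-0.200000, 1.000000)
  k1 = (-1.906000, 1.222000)
  predictor → (-0.504960, 1.195520)
  k2 = (-2.446150, 1.822490)
  → (-0.548172, 1.243559)
0.160000: (-0.548172, 1.243559)
  k1 = (-2.558884, 1.926895)
  predictor → (-0.957593, 1.551862)
  k2 = (-3.365599, 2.776596)
  → (-1.022131, 1.619838)
(x(0.32), y(0.32)) ≈ (-1.0221, 1.6198)

-1.0221, 1.6198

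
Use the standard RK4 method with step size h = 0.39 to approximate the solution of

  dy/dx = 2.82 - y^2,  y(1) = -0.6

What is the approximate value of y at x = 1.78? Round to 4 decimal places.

RK4: k1 = f(x_n, y_n); k2 = f(x_n + h/2, y_n + (h/2)·k1); k3 = f(x_n + h/2, y_n + (h/2)·k2); k4 = f(x_n + h, y_n + h·k3); y_{n+1} = y_n + (h/6)·(k1 + 2k2 + 2k3 + k4).
x=1.000000, y=-0.600000:
  k1 = f(1.000000, -0.600000) = 2.460000
  k2 = f(1.195000, -0.120300) = 2.805528
  k3 = f(1.195000, -0.052922) = 2.817199
  k4 = f(1.390000, 0.498708) = 2.571291
  y ← -0.600000 + (0.39/6)·(k1 + 2k2 + 2k3 + k4) = 0.457988
x=1.390000, y=0.457988:
  k1 = f(1.390000, 0.457988) = 2.610247
  k2 = f(1.585000, 0.966987) = 1.884937
  k3 = f(1.585000, 0.825551) = 2.138465
  k4 = f(1.780000, 1.291990) = 1.150762
  y ← 0.457988 + (0.39/6)·(k1 + 2k2 + 2k3 + k4) = 1.225496
y(1.78) ≈ 1.2255

1.2255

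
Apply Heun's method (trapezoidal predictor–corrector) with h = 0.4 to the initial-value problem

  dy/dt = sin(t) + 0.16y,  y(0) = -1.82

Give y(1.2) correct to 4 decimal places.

Heun: k1 = f(t_n, y_n); k2 = f(t_n + h, y_n + h·k1); y_{n+1} = y_n + (h/2)·(k1 + k2).
t=0.000000, y=-1.820000:
  k1 = f(0.000000, -1.820000) = -0.291200
  k2 = f(0.400000, -1.936480) = 0.079582
  y ← -1.820000 + (0.4/2)·(-0.291200 + 0.079582) = -1.862324
t=0.400000, y=-1.862324:
  k1 = f(0.400000, -1.862324) = 0.091447
  k2 = f(0.800000, -1.825745) = 0.425237
  y ← -1.862324 + (0.4/2)·(0.091447 + 0.425237) = -1.758987
t=0.800000, y=-1.758987:
  k1 = f(0.800000, -1.758987) = 0.435918
  k2 = f(1.200000, -1.584620) = 0.678500
  y ← -1.758987 + (0.4/2)·(0.435918 + 0.678500) = -1.536103
y(1.2) ≈ -1.5361

-1.5361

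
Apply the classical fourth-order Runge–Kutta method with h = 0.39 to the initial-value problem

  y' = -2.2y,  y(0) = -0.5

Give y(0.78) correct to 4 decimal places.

-0.0913

RK4: k1 = f(s_n, y_n); k2 = f(s_n + h/2, y_n + (h/2)·k1); k3 = f(s_n + h/2, y_n + (h/2)·k2); k4 = f(s_n + h, y_n + h·k3); y_{n+1} = y_n + (h/6)·(k1 + 2k2 + 2k3 + k4).
s=0.000000, y=-0.500000:
  k1 = f(0.000000, -0.500000) = 1.100000
  k2 = f(0.195000, -0.285500) = 0.628100
  k3 = f(0.195000, -0.377520) = 0.830545
  k4 = f(0.390000, -0.176087) = 0.387392
  y ← -0.500000 + (0.39/6)·(k1 + 2k2 + 2k3 + k4) = -0.213696
s=0.390000, y=-0.213696:
  k1 = f(0.390000, -0.213696) = 0.470130
  k2 = f(0.585000, -0.122020) = 0.268444
  k3 = f(0.585000, -0.161349) = 0.354968
  k4 = f(0.780000, -0.075258) = 0.165568
  y ← -0.213696 + (0.39/6)·(k1 + 2k2 + 2k3 + k4) = -0.091332
y(0.78) ≈ -0.0913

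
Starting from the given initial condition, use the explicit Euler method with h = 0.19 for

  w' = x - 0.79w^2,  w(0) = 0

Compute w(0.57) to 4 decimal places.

0.1081

Euler: w_{n+1} = w_n + h·f(x_n, w_n).
x=0.000000, w=0.000000: f=0.000000 → w ← 0.000000 + 0.19·0.000000 = 0.000000
x=0.190000, w=0.000000: f=0.190000 → w ← 0.000000 + 0.19·0.190000 = 0.036100
x=0.380000, w=0.036100: f=0.378970 → w ← 0.036100 + 0.19·0.378970 = 0.108104
w(0.57) ≈ 0.1081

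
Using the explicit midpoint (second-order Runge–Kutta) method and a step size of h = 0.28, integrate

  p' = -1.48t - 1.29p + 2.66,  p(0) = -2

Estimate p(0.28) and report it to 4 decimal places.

-0.8558

Midpoint: k1 = f(t_n, p_n); k2 = f(t_n + h/2, p_n + (h/2)·k1); p_{n+1} = p_n + h·k2.
t=0.000000, p=-2.000000:
  k1 = f(0.000000, -2.000000) = 5.240000
  k2 = f(0.140000, -1.266400) = 4.086456
  p ← -2.000000 + 0.28·4.086456 = -0.855792
p(0.28) ≈ -0.8558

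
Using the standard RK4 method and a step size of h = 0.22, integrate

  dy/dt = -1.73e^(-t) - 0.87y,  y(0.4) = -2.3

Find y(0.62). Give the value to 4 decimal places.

-2.1070

RK4: k1 = f(t_n, y_n); k2 = f(t_n + h/2, y_n + (h/2)·k1); k3 = f(t_n + h/2, y_n + (h/2)·k2); k4 = f(t_n + h, y_n + h·k3); y_{n+1} = y_n + (h/6)·(k1 + 2k2 + 2k3 + k4).
t=0.400000, y=-2.300000:
  k1 = f(0.400000, -2.300000) = 0.841346
  k2 = f(0.510000, -2.207452) = 0.881626
  k3 = f(0.510000, -2.203021) = 0.877771
  k4 = f(0.620000, -2.106890) = 0.902351
  y ← -2.300000 + (0.22/6)·(k1 + 2k2 + 2k3 + k4) = -2.107042
y(0.62) ≈ -2.1070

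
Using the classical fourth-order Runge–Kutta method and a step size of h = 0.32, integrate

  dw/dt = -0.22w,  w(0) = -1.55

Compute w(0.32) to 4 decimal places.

RK4: k1 = f(t_n, w_n); k2 = f(t_n + h/2, w_n + (h/2)·k1); k3 = f(t_n + h/2, w_n + (h/2)·k2); k4 = f(t_n + h, w_n + h·k3); w_{n+1} = w_n + (h/6)·(k1 + 2k2 + 2k3 + k4).
t=0.000000, w=-1.550000:
  k1 = f(0.000000, -1.550000) = 0.341000
  k2 = f(0.160000, -1.495440) = 0.328997
  k3 = f(0.160000, -1.497361) = 0.329419
  k4 = f(0.320000, -1.444586) = 0.317809
  w ← -1.550000 + (0.32/6)·(k1 + 2k2 + 2k3 + k4) = -1.444632
w(0.32) ≈ -1.4446

-1.4446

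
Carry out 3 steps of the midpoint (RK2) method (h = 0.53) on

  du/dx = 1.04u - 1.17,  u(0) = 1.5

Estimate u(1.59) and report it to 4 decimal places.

Midpoint: k1 = f(x_n, u_n); k2 = f(x_n + h/2, u_n + (h/2)·k1); u_{n+1} = u_n + h·k2.
x=0.000000, u=1.500000:
  k1 = f(0.000000, 1.500000) = 0.390000
  k2 = f(0.265000, 1.603350) = 0.497484
  u ← 1.500000 + 0.53·0.497484 = 1.763667
x=0.530000, u=1.763667:
  k1 = f(0.530000, 1.763667) = 0.664213
  k2 = f(0.795000, 1.939683) = 0.847270
  u ← 1.763667 + 0.53·0.847270 = 2.212720
x=1.060000, u=2.212720:
  k1 = f(1.060000, 2.212720) = 1.131229
  k2 = f(1.325000, 2.512495) = 1.442995
  u ← 2.212720 + 0.53·1.442995 = 2.977507
u(1.59) ≈ 2.9775

2.9775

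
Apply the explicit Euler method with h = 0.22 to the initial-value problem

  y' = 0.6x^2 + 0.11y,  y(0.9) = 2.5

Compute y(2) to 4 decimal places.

Euler: y_{n+1} = y_n + h·f(x_n, y_n).
x=0.900000, y=2.500000: f=0.761000 → y ← 2.500000 + 0.22·0.761000 = 2.667420
x=1.120000, y=2.667420: f=1.046056 → y ← 2.667420 + 0.22·1.046056 = 2.897552
x=1.340000, y=2.897552: f=1.396091 → y ← 2.897552 + 0.22·1.396091 = 3.204692
x=1.560000, y=3.204692: f=1.812676 → y ← 3.204692 + 0.22·1.812676 = 3.603481
x=1.780000, y=3.603481: f=2.297423 → y ← 3.603481 + 0.22·2.297423 = 4.108914
y(2) ≈ 4.1089

4.1089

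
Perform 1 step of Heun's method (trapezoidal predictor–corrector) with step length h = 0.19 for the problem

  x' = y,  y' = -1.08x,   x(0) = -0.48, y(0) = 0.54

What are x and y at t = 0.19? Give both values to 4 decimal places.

Heun on (x,y): k1 = f(t_n, state_n); k2 = f(t_n + h, state_n + h·k1); state_{n+1} = state_n + (h/2)·(k1 + k2).
0.000000: (-0.480000, 0.540000)
  k1 = (0.540000, 0.518400)
  predictor → (-0.377400, 0.638496)
  k2 = (0.638496, 0.407592)
  → (-0.368043, 0.627969)
(x(0.19), y(0.19)) ≈ (-0.3680, 0.6280)

-0.3680, 0.6280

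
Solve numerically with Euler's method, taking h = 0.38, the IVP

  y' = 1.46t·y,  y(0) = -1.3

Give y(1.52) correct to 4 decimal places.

-3.6531

Euler: y_{n+1} = y_n + h·f(t_n, y_n).
t=0.000000, y=-1.300000: f=0.000000 → y ← -1.300000 + 0.38·0.000000 = -1.300000
t=0.380000, y=-1.300000: f=-0.721240 → y ← -1.300000 + 0.38·(-0.721240) = -1.574071
t=0.760000, y=-1.574071: f=-1.746589 → y ← -1.574071 + 0.38·(-1.746589) = -2.237775
t=1.140000, y=-2.237775: f=-3.724553 → y ← -2.237775 + 0.38·(-3.724553) = -3.653105
y(1.52) ≈ -3.6531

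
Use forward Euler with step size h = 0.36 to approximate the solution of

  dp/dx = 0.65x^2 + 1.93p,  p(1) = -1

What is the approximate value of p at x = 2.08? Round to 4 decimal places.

Euler: p_{n+1} = p_n + h·f(x_n, p_n).
x=1.000000, p=-1.000000: f=-1.280000 → p ← -1.000000 + 0.36·(-1.280000) = -1.460800
x=1.360000, p=-1.460800: f=-1.617104 → p ← -1.460800 + 0.36·(-1.617104) = -2.042957
x=1.720000, p=-2.042957: f=-2.019948 → p ← -2.042957 + 0.36·(-2.019948) = -2.770139
p(2.08) ≈ -2.7701

-2.7701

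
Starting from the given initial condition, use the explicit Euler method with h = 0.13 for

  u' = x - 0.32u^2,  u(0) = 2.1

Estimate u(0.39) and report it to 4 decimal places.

Euler: u_{n+1} = u_n + h·f(x_n, u_n).
x=0.000000, u=2.100000: f=-1.411200 → u ← 2.100000 + 0.13·(-1.411200) = 1.916544
x=0.130000, u=1.916544: f=-1.045405 → u ← 1.916544 + 0.13·(-1.045405) = 1.780641
x=0.260000, u=1.780641: f=-0.754619 → u ← 1.780641 + 0.13·(-0.754619) = 1.682541
u(0.39) ≈ 1.6825

1.6825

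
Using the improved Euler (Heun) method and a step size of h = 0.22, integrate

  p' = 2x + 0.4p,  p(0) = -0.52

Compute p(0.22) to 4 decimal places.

Heun: k1 = f(x_n, p_n); k2 = f(x_n + h, p_n + h·k1); p_{n+1} = p_n + (h/2)·(k1 + k2).
x=0.000000, p=-0.520000:
  k1 = f(0.000000, -0.520000) = -0.208000
  k2 = f(0.220000, -0.565760) = 0.213696
  p ← -0.520000 + (0.22/2)·(-0.208000 + 0.213696) = -0.519373
p(0.22) ≈ -0.5194

-0.5194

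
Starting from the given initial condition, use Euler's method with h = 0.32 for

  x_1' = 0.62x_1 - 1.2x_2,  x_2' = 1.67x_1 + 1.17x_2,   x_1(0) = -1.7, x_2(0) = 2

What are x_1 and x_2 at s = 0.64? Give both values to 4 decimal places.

Euler on (x_1,x_2): x_1_{n+1} = x_1_n + h·x_1', x_2_{n+1} = x_2_n + h·x_2'.
0.000000: (-1.700000, 2.000000); f=(-3.454000, -0.499000) → (-2.805280, 1.840320)
0.320000: (-2.805280, 1.840320); f=(-3.947658, -2.531643) → (-4.068530, 1.030194)
(x_1(0.64), x_2(0.64)) ≈ (-4.0685, 1.0302)

-4.0685, 1.0302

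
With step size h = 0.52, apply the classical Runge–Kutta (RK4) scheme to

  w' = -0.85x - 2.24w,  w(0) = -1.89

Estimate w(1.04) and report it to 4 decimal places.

RK4: k1 = f(x_n, w_n); k2 = f(x_n + h/2, w_n + (h/2)·k1); k3 = f(x_n + h/2, w_n + (h/2)·k2); k4 = f(x_n + h, w_n + h·k3); w_{n+1} = w_n + (h/6)·(k1 + 2k2 + 2k3 + k4).
x=0.000000, w=-1.890000:
  k1 = f(0.000000, -1.890000) = 4.233600
  k2 = f(0.260000, -0.789264) = 1.546951
  k3 = f(0.260000, -1.487793) = 3.111656
  k4 = f(0.520000, -0.271939) = 0.167144
  w ← -1.890000 + (0.52/6)·(k1 + 2k2 + 2k3 + k4) = -0.701110
x=0.520000, w=-0.701110:
  k1 = f(0.520000, -0.701110) = 1.128487
  k2 = f(0.780000, -0.407704) = 0.250256
  k3 = f(0.780000, -0.636044) = 0.761738
  k4 = f(1.040000, -0.305007) = -0.200785
  w ← -0.701110 + (0.52/6)·(k1 + 2k2 + 2k3 + k4) = -0.445297
w(1.04) ≈ -0.4453

-0.4453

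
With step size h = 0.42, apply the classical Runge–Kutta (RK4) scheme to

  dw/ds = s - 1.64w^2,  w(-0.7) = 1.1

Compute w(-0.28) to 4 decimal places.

0.4909

RK4: k1 = f(s_n, w_n); k2 = f(s_n + h/2, w_n + (h/2)·k1); k3 = f(s_n + h/2, w_n + (h/2)·k2); k4 = f(s_n + h, w_n + h·k3); w_{n+1} = w_n + (h/6)·(k1 + 2k2 + 2k3 + k4).
s=-0.700000, w=1.100000:
  k1 = f(-0.700000, 1.100000) = -2.684400
  k2 = f(-0.490000, 0.536276) = -0.961651
  k3 = f(-0.490000, 0.898053) = -1.812660
  k4 = f(-0.280000, 0.338683) = -0.468118
  w ← 1.100000 + (0.42/6)·(k1 + 2k2 + 2k3 + k4) = 0.490920
w(-0.28) ≈ 0.4909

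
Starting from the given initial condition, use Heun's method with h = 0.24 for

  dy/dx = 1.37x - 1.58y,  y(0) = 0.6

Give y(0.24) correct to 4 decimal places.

0.4551

Heun: k1 = f(x_n, y_n); k2 = f(x_n + h, y_n + h·k1); y_{n+1} = y_n + (h/2)·(k1 + k2).
x=0.000000, y=0.600000:
  k1 = f(0.000000, 0.600000) = -0.948000
  k2 = f(0.240000, 0.372480) = -0.259718
  y ← 0.600000 + (0.24/2)·(-0.948000 + (-0.259718)) = 0.455074
y(0.24) ≈ 0.4551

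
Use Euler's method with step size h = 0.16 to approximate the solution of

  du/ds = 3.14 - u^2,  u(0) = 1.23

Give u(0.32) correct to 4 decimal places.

Euler: u_{n+1} = u_n + h·f(s_n, u_n).
s=0.000000, u=1.230000: f=1.627100 → u ← 1.230000 + 0.16·1.627100 = 1.490336
s=0.160000, u=1.490336: f=0.918899 → u ← 1.490336 + 0.16·0.918899 = 1.637360
u(0.32) ≈ 1.6374

1.6374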